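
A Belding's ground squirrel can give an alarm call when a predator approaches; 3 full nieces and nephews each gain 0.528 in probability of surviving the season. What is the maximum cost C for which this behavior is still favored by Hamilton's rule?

0.396

r to a full niece or nephew = 1/4 (full aunt/uncle↔niece/nephew: two paths of length 3 through the shared grandparent pair: r = 2·(1/2)^3 = 1/4).
Hamilton's rule: n·r·B > C, so the trait is favored while C < n·r·B = 3·0.25·0.528 = 0.396.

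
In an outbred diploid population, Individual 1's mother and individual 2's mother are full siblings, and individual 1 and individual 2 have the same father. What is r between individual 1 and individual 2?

Independent pedigree routes through distinct common ancestors add.
Individual 1 and individual 2 are related in two ways: first cousins through their mothers (r = 1/8) and half-sibs through their shared father (r = 1/4).
r = 1/8 + 1/4 = 3/8 = 0.375.

0.375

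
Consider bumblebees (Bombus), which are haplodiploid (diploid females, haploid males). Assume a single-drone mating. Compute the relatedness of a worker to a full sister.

Haplodiploid full sisters inherit their father's entire haploid genome identically (contributing 1/2) and on average half of their mother's contribution (1/2 · 1/2 = 1/4); r = 1/2 + 1/4 = 3/4.

0.75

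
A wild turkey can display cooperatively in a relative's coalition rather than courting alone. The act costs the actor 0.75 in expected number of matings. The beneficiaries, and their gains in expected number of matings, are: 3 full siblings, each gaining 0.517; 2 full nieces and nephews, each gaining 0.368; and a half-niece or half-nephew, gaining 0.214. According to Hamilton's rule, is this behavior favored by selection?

Hamilton's rule: the trait is favored when the sum of r·B over every recipient exceeds the actor's cost C.
r to a full sibling = 0.5 (full sibs share both parents — two paths of length 2: r = 2·(1/2)^2 = 1/2).
r to a full niece or nephew = 1/4 (full aunt/uncle↔niece/nephew: two paths of length 3 through the shared grandparent pair: r = 2·(1/2)^3 = 1/4).
r to a half-niece or half-nephew = 0.125 (half-aunt/uncle↔niece/nephew: one path of length 3: r = (1/2)^3 = 1/8).
Summing one r·B term per recipient: 3·0.5·0.517 + 2·0.25·0.368 + 1·0.125·0.214 = 0.98625.
0.98625 > 0.75: the indirect benefit exceeds the cost.

Yes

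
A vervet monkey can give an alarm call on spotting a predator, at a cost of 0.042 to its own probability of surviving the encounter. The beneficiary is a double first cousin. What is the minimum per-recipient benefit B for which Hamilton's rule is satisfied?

r to a double first cousin = 0.25 (double first cousins share both grandparent pairs — four paths of length 4: r = 4·(1/2)^4 = 1/4).
Hamilton's rule with n recipients of equal r: n·r·B > C, so B > C/(n·r) = 0.042/(1·0.25) = 0.168.

0.168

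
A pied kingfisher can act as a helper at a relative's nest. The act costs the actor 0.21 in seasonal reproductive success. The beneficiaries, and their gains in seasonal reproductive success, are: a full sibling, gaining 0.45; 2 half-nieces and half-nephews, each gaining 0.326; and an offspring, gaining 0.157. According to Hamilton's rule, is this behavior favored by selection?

Yes

Hamilton's rule: the trait is favored when the sum of r·B over every recipient exceeds the actor's cost C.
r to a full sibling = 0.5 (full sibs share both parents — two paths of length 2: r = 2·(1/2)^2 = 1/2).
r to a half-niece or half-nephew = 1/8 (half-aunt/uncle↔niece/nephew: one path of length 3: r = (1/2)^3 = 1/8).
r to an offspring = 0.5 (one parent–offspring link: r = (1/2)^1 = 1/2).
Summing one r·B term per recipient: 1·0.5·0.45 + 2·0.125·0.326 + 1·0.5·0.157 = 0.385.
0.385 > 0.21: the indirect benefit exceeds the cost.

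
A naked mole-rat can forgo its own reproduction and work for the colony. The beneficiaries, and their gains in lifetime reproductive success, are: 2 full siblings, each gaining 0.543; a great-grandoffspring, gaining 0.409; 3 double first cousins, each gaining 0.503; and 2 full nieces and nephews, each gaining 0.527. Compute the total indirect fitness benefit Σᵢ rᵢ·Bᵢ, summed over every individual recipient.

r to a full sibling = 1/2 (full sibs share both parents — two paths of length 2: r = 2·(1/2)^2 = 1/2).
r to a great-grandoffspring = 1/8 (three parent–offspring links: r = (1/2)^3 = 1/8).
r to a double first cousin = 1/4 (double first cousins share both grandparent pairs — four paths of length 4: r = 4·(1/2)^4 = 1/4).
r to a full niece or nephew = 0.25 (full aunt/uncle↔niece/nephew: two paths of length 3 through the shared grandparent pair: r = 2·(1/2)^3 = 1/4).
Summing one r·B term per recipient: 2·0.5·0.543 + 1·0.125·0.409 + 3·0.25·0.503 + 2·0.25·0.527 = 1.234875.

1.234875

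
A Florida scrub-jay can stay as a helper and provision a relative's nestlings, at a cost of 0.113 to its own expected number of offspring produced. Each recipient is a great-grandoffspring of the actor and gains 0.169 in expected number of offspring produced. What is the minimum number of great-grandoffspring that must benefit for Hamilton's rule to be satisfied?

r to a great-grandoffspring = 1/8 (three parent–offspring links: r = (1/2)^3 = 1/8).
Hamilton's rule: n·r·B > C  ⇒  n > C/(r·B) = 0.113/(0.125·0.169) = 5.349.
The smallest integer exceeding 5.349 is 6.

6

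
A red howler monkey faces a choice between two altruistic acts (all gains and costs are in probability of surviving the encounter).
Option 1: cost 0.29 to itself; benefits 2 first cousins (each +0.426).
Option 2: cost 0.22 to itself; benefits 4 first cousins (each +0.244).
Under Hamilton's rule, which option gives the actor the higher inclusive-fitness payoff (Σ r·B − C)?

Option 1: r to a first cousin = 0.125.
Option 1: Σ r·B − C = (2·0.125·0.426) − 0.29 = -0.1835.
Option 2: r to a first cousin = 0.125.
Option 2: Σ r·B − C = (4·0.125·0.244) − 0.22 = -0.098.
Option 2 has the higher net inclusive-fitness payoff.

Option 2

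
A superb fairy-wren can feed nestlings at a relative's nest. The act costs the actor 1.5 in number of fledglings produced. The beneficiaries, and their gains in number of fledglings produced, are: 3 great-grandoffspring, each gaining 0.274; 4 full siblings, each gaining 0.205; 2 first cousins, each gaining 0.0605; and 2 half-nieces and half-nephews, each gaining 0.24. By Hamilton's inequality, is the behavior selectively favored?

No

Hamilton's rule: the trait is favored when the sum of r·B over every recipient exceeds the actor's cost C.
r to a great-grandoffspring = 1/8 (three parent–offspring links: r = (1/2)^3 = 1/8).
r to a full sibling = 1/2 (full sibs share both parents — two paths of length 2: r = 2·(1/2)^2 = 1/2).
r to a first cousin = 1/8 (first cousins share one grandparent pair — two paths of length 4: r = 2·(1/2)^4 = 1/8).
r to a half-niece or half-nephew = 0.125 (half-aunt/uncle↔niece/nephew: one path of length 3: r = (1/2)^3 = 1/8).
Summing one r·B term per recipient: 3·0.125·0.274 + 4·0.5·0.205 + 2·0.125·0.0605 + 2·0.125·0.24 = 0.587875.
0.587875 < 1.5: the indirect benefit is less than the cost.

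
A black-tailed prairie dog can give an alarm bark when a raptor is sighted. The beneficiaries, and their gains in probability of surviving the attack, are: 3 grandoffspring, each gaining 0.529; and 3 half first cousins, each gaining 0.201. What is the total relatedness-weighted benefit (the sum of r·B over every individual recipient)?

0.4344375

r to a grandoffspring = 1/4 (two parent–offspring links: r = (1/2)^2 = 1/4).
r to a half first cousin = 1/16 (half first cousins share one grandparent — one path of length 4: r = (1/2)^4 = 1/16).
Summing one r·B term per recipient: 3·0.25·0.529 + 3·0.0625·0.201 = 0.4344375.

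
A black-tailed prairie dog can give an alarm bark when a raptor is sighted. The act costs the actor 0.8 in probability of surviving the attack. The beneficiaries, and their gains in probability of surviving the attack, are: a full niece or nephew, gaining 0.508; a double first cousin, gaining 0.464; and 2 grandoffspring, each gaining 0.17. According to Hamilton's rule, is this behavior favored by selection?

Hamilton's rule: the trait is favored when the sum of r·B over every recipient exceeds the actor's cost C.
r to a full niece or nephew = 0.25 (full aunt/uncle↔niece/nephew: two paths of length 3 through the shared grandparent pair: r = 2·(1/2)^3 = 1/4).
r to a double first cousin = 0.25 (double first cousins share both grandparent pairs — four paths of length 4: r = 4·(1/2)^4 = 1/4).
r to a grandoffspring = 1/4 (two parent–offspring links: r = (1/2)^2 = 1/4).
Summing one r·B term per recipient: 1·0.25·0.508 + 1·0.25·0.464 + 2·0.25·0.17 = 0.328.
0.328 < 0.8: the indirect benefit is less than the cost.

No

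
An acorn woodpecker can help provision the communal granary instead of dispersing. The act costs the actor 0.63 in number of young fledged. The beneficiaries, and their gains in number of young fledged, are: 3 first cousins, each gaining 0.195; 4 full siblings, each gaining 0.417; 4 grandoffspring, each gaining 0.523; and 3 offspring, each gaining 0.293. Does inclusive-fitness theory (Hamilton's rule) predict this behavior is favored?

Yes

Hamilton's rule: the trait is favored when the sum of r·B over every recipient exceeds the actor's cost C.
r to a first cousin = 0.125 (first cousins share one grandparent pair — two paths of length 4: r = 2·(1/2)^4 = 1/8).
r to a full sibling = 0.5 (full sibs share both parents — two paths of length 2: r = 2·(1/2)^2 = 1/2).
r to a grandoffspring = 1/4 (two parent–offspring links: r = (1/2)^2 = 1/4).
r to an offspring = 1/2 (one parent–offspring link: r = (1/2)^1 = 1/2).
Summing one r·B term per recipient: 3·0.125·0.195 + 4·0.5·0.417 + 4·0.25·0.523 + 3·0.5·0.293 = 1.869625.
1.869625 > 0.63: the indirect benefit exceeds the cost.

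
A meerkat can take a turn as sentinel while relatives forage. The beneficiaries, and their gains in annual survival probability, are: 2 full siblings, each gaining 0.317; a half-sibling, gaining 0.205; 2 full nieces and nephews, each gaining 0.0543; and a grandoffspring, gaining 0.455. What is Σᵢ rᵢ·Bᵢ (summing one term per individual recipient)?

0.50915

r to a full sibling = 1/2 (full sibs share both parents — two paths of length 2: r = 2·(1/2)^2 = 1/2).
r to a half-sibling = 0.25 (half-sibs share one parent — one path of length 2: r = (1/2)^2 = 1/4).
r to a full niece or nephew = 0.25 (full aunt/uncle↔niece/nephew: two paths of length 3 through the shared grandparent pair: r = 2·(1/2)^3 = 1/4).
r to a grandoffspring = 0.25 (two parent–offspring links: r = (1/2)^2 = 1/4).
Summing one r·B term per recipient: 2·0.5·0.317 + 1·0.25·0.205 + 2·0.25·0.0543 + 1·0.25·0.455 = 0.50915.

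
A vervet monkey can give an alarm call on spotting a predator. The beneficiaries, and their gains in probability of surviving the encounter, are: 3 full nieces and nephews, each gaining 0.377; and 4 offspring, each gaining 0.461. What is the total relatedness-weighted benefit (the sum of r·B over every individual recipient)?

1.20475

r to a full niece or nephew = 1/4 (full aunt/uncle↔niece/nephew: two paths of length 3 through the shared grandparent pair: r = 2·(1/2)^3 = 1/4).
r to an offspring = 1/2 (one parent–offspring link: r = (1/2)^1 = 1/2).
Summing one r·B term per recipient: 3·0.25·0.377 + 4·0.5·0.461 = 1.20475.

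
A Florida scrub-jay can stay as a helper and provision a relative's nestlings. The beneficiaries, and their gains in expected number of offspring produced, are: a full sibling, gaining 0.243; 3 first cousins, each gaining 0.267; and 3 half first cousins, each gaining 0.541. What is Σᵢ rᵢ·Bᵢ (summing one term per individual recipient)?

0.3230625

r to a full sibling = 0.5 (full sibs share both parents — two paths of length 2: r = 2·(1/2)^2 = 1/2).
r to a first cousin = 1/8 (first cousins share one grandparent pair — two paths of length 4: r = 2·(1/2)^4 = 1/8).
r to a half first cousin = 0.0625 (half first cousins share one grandparent — one path of length 4: r = (1/2)^4 = 1/16).
Summing one r·B term per recipient: 1·0.5·0.243 + 3·0.125·0.267 + 3·0.0625·0.541 = 0.3230625.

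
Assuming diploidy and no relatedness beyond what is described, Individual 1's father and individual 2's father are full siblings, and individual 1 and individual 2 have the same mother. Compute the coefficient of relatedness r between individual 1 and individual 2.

Independent pedigree routes through distinct common ancestors add.
Individual 1 and individual 2 are related in two ways: first cousins through their fathers (r = 1/8) and half-sibs through their shared mother (r = 1/4).
r = 1/8 + 1/4 = 0.375.

0.375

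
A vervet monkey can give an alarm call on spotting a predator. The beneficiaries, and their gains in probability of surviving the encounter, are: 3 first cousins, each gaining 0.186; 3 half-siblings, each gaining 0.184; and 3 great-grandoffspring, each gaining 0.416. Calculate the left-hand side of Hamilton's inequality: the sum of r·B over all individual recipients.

r to a first cousin = 0.125 (first cousins share one grandparent pair — two paths of length 4: r = 2·(1/2)^4 = 1/8).
r to a half-sibling = 1/4 (half-sibs share one parent — one path of length 2: r = (1/2)^2 = 1/4).
r to a great-grandoffspring = 0.125 (three parent–offspring links: r = (1/2)^3 = 1/8).
Summing one r·B term per recipient: 3·0.125·0.186 + 3·0.25·0.184 + 3·0.125·0.416 = 0.36375.

0.36375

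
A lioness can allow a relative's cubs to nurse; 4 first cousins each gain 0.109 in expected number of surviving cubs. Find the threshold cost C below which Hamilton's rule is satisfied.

r to a first cousin = 1/8 (first cousins share one grandparent pair — two paths of length 4: r = 2·(1/2)^4 = 1/8).
Hamilton's rule: n·r·B > C, so the trait is favored while C < n·r·B = 4·0.125·0.109 = 0.0545.

0.0545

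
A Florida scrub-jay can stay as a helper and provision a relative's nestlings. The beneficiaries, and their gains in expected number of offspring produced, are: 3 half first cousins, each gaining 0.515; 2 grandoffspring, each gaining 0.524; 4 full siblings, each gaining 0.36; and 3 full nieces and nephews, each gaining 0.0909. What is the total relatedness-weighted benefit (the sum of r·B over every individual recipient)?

1.1467375

r to a half first cousin = 1/16 (half first cousins share one grandparent — one path of length 4: r = (1/2)^4 = 1/16).
r to a grandoffspring = 0.25 (two parent–offspring links: r = (1/2)^2 = 1/4).
r to a full sibling = 1/2 (full sibs share both parents — two paths of length 2: r = 2·(1/2)^2 = 1/2).
r to a full niece or nephew = 0.25 (full aunt/uncle↔niece/nephew: two paths of length 3 through the shared grandparent pair: r = 2·(1/2)^3 = 1/4).
Summing one r·B term per recipient: 3·0.0625·0.515 + 2·0.25·0.524 + 4·0.5·0.36 + 3·0.25·0.0909 = 1.1467375.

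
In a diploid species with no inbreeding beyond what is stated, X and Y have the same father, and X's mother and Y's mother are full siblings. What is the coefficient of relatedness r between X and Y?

With two independent routes of shared ancestry, r is the sum of the two contributions.
X and Y are related in two ways: half-sibs through their shared father (r = 1/4) and first cousins through their mothers (r = 1/8).
r = 1/4 + 1/8 = 3/8 = 0.375.

0.375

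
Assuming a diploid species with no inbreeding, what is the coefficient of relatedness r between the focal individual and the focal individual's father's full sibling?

0.25

Each parent–offspring link contributes a factor of 1/2, and independent paths through distinct common ancestors add.
Full aunt/uncle↔niece/nephew: two paths of length 3 through the shared grandparent pair: r = 2·(1/2)^3 = 1/4.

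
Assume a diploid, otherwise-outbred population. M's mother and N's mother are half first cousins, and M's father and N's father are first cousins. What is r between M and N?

Wright's path rule: contributions from independent ancestry routes add.
M and N are related in two ways: half second cousins through their mothers (r = 1/64) and second cousins through their fathers (r = 1/32).
r = 1/64 + 1/32 = 3/64 = 0.046875.

0.046875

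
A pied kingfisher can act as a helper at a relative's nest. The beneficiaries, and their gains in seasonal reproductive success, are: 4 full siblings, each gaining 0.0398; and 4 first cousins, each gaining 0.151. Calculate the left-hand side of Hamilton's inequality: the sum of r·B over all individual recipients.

0.1551

r to a full sibling = 0.5 (full sibs share both parents — two paths of length 2: r = 2·(1/2)^2 = 1/2).
r to a first cousin = 0.125 (first cousins share one grandparent pair — two paths of length 4: r = 2·(1/2)^4 = 1/8).
Summing one r·B term per recipient: 4·0.5·0.0398 + 4·0.125·0.151 = 0.1551.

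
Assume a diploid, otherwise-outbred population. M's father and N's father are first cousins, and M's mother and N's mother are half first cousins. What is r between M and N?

0.046875

With two independent routes of shared ancestry, r is the sum of the two contributions.
M and N are related in two ways: second cousins through their fathers (r = 1/32) and half second cousins through their mothers (r = 1/64).
r = 1/32 + 1/64 = 0.046875.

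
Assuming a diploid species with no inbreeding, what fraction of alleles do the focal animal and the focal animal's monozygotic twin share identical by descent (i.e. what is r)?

Each parent–offspring link contributes a factor of 1/2, and independent paths through distinct common ancestors add.
Monozygotic twins share every allele identical by descent: r = 1.

1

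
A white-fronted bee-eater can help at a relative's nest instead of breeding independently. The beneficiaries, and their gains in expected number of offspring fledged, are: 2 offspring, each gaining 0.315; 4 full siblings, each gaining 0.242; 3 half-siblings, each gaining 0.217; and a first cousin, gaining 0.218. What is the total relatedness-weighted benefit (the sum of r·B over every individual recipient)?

r to an offspring = 1/2 (one parent–offspring link: r = (1/2)^1 = 1/2).
r to a full sibling = 1/2 (full sibs share both parents — two paths of length 2: r = 2·(1/2)^2 = 1/2).
r to a half-sibling = 0.25 (half-sibs share one parent — one path of length 2: r = (1/2)^2 = 1/4).
r to a first cousin = 0.125 (first cousins share one grandparent pair — two paths of length 4: r = 2·(1/2)^4 = 1/8).
Summing one r·B term per recipient: 2·0.5·0.315 + 4·0.5·0.242 + 3·0.25·0.217 + 1·0.125·0.218 = 0.989.

0.989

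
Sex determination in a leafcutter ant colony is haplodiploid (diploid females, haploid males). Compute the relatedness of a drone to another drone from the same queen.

0.5

Haploid brothers each carry a random half of the queen's diploid genome, so on average they share half: r = 1/2.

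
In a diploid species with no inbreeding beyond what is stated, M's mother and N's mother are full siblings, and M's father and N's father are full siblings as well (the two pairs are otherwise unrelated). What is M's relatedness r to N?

0.25

With two independent routes of shared ancestry, r is the sum of the two contributions.
M and N are related in two ways: first cousins through their mothers (r = 1/8) and first cousins through their fathers (r = 1/8) — i.e. double first cousins.
r = 1/8 + 1/8 = 1/4 = 0.25.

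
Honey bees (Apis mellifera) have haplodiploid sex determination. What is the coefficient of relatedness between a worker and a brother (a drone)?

Her haploid brother carries none of their father's genes and a random half of their mother's genome; that half matches the maternal half of her own genome with probability 1/2: r = 1/2 · 1/2 = 1/4.

0.25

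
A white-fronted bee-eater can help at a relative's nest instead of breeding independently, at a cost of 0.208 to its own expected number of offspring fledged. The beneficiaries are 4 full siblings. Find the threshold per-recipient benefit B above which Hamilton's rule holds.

r to a full sibling = 1/2 (full sibs share both parents — two paths of length 2: r = 2·(1/2)^2 = 1/2).
Hamilton's rule with n recipients of equal r: n·r·B > C, so B > C/(n·r) = 0.208/(4·0.5) = 0.104.

0.104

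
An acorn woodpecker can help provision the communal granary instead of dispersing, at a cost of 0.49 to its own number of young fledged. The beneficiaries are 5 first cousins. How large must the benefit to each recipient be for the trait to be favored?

0.784

r to a first cousin = 1/8 (first cousins share one grandparent pair — two paths of length 4: r = 2·(1/2)^4 = 1/8).
Hamilton's rule with n recipients of equal r: n·r·B > C, so B > C/(n·r) = 0.49/(5·0.125) = 0.784.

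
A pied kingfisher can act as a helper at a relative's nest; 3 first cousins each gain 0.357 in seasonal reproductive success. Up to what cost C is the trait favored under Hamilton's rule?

r to a first cousin = 1/8 (first cousins share one grandparent pair — two paths of length 4: r = 2·(1/2)^4 = 1/8).
Hamilton's rule: n·r·B > C, so the trait is favored while C < n·r·B = 3·0.125·0.357 = 0.133875.

0.133875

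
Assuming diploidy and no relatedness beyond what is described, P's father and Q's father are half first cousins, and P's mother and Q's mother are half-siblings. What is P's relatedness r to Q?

Independent pedigree routes through distinct common ancestors add.
P and Q are related in two ways: half second cousins through their fathers (r = 1/64) and half first cousins through their mothers (r = 1/16).
r = 1/64 + 1/16 = 0.078125.

0.078125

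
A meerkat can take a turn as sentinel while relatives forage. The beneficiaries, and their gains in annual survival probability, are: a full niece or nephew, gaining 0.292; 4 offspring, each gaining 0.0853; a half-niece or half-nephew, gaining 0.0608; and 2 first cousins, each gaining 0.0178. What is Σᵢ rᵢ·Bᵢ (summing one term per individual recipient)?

r to a full niece or nephew = 0.25 (full aunt/uncle↔niece/nephew: two paths of length 3 through the shared grandparent pair: r = 2·(1/2)^3 = 1/4).
r to an offspring = 1/2 (one parent–offspring link: r = (1/2)^1 = 1/2).
r to a half-niece or half-nephew = 1/8 (half-aunt/uncle↔niece/nephew: one path of length 3: r = (1/2)^3 = 1/8).
r to a first cousin = 0.125 (first cousins share one grandparent pair — two paths of length 4: r = 2·(1/2)^4 = 1/8).
Summing one r·B term per recipient: 1·0.25·0.292 + 4·0.5·0.0853 + 1·0.125·0.0608 + 2·0.125·0.0178 = 0.25565.

0.25565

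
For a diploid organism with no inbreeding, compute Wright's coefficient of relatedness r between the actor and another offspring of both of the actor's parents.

Each parent–offspring link contributes a factor of 1/2, and independent paths through distinct common ancestors add.
Full sibs share both parents — two paths of length 2: r = 2·(1/2)^2 = 1/2.

0.5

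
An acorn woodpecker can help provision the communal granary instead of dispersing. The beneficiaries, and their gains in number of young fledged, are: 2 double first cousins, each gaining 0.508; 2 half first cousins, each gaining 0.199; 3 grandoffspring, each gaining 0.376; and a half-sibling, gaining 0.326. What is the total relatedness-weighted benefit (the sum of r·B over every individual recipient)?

r to a double first cousin = 0.25 (double first cousins share both grandparent pairs — four paths of length 4: r = 4·(1/2)^4 = 1/4).
r to a half first cousin = 0.0625 (half first cousins share one grandparent — one path of length 4: r = (1/2)^4 = 1/16).
r to a grandoffspring = 0.25 (two parent–offspring links: r = (1/2)^2 = 1/4).
r to a half-sibling = 1/4 (half-sibs share one parent — one path of length 2: r = (1/2)^2 = 1/4).
Summing one r·B term per recipient: 2·0.25·0.508 + 2·0.0625·0.199 + 3·0.25·0.376 + 1·0.25·0.326 = 0.642375.

0.642375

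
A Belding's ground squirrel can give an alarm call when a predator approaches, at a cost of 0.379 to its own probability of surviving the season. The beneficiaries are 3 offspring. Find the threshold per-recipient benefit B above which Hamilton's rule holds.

r to an offspring = 0.5 (one parent–offspring link: r = (1/2)^1 = 1/2).
Hamilton's rule with n recipients of equal r: n·r·B > C, so B > C/(n·r) = 0.379/(3·0.5) = 0.2527.

0.2527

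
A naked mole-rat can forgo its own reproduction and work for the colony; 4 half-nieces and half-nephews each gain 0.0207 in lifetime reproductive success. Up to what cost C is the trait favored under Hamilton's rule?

r to a half-niece or half-nephew = 0.125 (half-aunt/uncle↔niece/nephew: one path of length 3: r = (1/2)^3 = 1/8).
Hamilton's rule: n·r·B > C, so the trait is favored while C < n·r·B = 4·0.125·0.0207 = 0.01035.

0.01035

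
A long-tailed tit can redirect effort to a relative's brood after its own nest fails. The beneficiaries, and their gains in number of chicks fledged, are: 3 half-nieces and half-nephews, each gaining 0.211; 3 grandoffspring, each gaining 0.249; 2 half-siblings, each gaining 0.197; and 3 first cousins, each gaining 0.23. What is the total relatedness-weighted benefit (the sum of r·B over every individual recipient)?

r to a half-niece or half-nephew = 1/8 (half-aunt/uncle↔niece/nephew: one path of length 3: r = (1/2)^3 = 1/8).
r to a grandoffspring = 1/4 (two parent–offspring links: r = (1/2)^2 = 1/4).
r to a half-sibling = 1/4 (half-sibs share one parent — one path of length 2: r = (1/2)^2 = 1/4).
r to a first cousin = 1/8 (first cousins share one grandparent pair — two paths of length 4: r = 2·(1/2)^4 = 1/8).
Summing one r·B term per recipient: 3·0.125·0.211 + 3·0.25·0.249 + 2·0.25·0.197 + 3·0.125·0.23 = 0.450625.

0.450625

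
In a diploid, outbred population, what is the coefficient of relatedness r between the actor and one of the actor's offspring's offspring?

0.25

Each parent–offspring link contributes a factor of 1/2, and independent paths through distinct common ancestors add.
Two parent–offspring links: r = (1/2)^2 = 1/4.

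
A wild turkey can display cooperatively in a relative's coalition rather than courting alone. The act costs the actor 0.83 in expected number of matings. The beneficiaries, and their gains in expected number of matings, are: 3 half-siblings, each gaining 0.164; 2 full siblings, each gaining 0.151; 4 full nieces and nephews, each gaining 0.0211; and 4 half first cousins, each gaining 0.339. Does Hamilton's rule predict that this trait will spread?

Hamilton's rule: the trait is favored when the sum of r·B over every recipient exceeds the actor's cost C.
r to a half-sibling = 1/4 (half-sibs share one parent — one path of length 2: r = (1/2)^2 = 1/4).
r to a full sibling = 0.5 (full sibs share both parents — two paths of length 2: r = 2·(1/2)^2 = 1/2).
r to a full niece or nephew = 1/4 (full aunt/uncle↔niece/nephew: two paths of length 3 through the shared grandparent pair: r = 2·(1/2)^3 = 1/4).
r to a half first cousin = 1/16 (half first cousins share one grandparent — one path of length 4: r = (1/2)^4 = 1/16).
Summing one r·B term per recipient: 3·0.25·0.164 + 2·0.5·0.151 + 4·0.25·0.0211 + 4·0.0625·0.339 = 0.37985.
0.37985 < 0.83: the indirect benefit is less than the cost.

No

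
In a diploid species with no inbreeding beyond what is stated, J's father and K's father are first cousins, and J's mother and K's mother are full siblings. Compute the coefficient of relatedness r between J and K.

Independent pedigree routes through distinct common ancestors add.
J and K are related in two ways: second cousins through their fathers (r = 1/32) and first cousins through their mothers (r = 1/8).
r = 1/32 + 1/8 = 0.15625.

0.15625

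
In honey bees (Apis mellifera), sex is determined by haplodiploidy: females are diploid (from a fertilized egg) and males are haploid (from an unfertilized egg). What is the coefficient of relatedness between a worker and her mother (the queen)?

0.5

One meiotic link between diploid queen and diploid daughter: r = 1/2.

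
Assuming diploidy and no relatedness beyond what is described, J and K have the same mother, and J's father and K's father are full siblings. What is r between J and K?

0.375

Independent pedigree routes through distinct common ancestors add.
J and K are related in two ways: half-sibs through their shared mother (r = 1/4) and first cousins through their fathers (r = 1/8).
r = 1/4 + 1/8 = 3/8 = 0.375.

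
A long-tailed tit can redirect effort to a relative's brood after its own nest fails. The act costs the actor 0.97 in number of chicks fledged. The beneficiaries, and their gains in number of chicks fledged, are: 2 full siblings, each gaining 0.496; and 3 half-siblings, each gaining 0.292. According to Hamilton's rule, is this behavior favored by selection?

Hamilton's rule: the trait is favored when the sum of r·B over every recipient exceeds the actor's cost C.
r to a full sibling = 0.5 (full sibs share both parents — two paths of length 2: r = 2·(1/2)^2 = 1/2).
r to a half-sibling = 0.25 (half-sibs share one parent — one path of length 2: r = (1/2)^2 = 1/4).
Summing one r·B term per recipient: 2·0.5·0.496 + 3·0.25·0.292 = 0.715.
0.715 < 0.97: the indirect benefit is less than the cost.

No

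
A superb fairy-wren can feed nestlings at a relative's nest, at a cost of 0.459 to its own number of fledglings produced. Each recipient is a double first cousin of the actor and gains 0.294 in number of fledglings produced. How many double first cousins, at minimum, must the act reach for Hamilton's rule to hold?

7

r to a double first cousin = 0.25 (double first cousins share both grandparent pairs — four paths of length 4: r = 4·(1/2)^4 = 1/4).
Hamilton's rule: n·r·B > C  ⇒  n > C/(r·B) = 0.459/(0.25·0.294) = 6.245.
The smallest integer exceeding 6.245 is 7.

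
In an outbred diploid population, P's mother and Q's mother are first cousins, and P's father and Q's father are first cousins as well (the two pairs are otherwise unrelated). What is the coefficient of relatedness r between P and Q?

Independent pedigree routes through distinct common ancestors add.
P and Q are related in two ways: second cousins through their mothers (r = 1/32) and second cousins through their fathers (r = 1/32).
r = 1/32 + 1/32 = 0.0625.

0.0625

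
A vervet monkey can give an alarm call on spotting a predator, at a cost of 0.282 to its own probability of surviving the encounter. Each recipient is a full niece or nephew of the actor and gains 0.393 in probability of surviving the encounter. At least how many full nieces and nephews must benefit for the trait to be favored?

3

r to a full niece or nephew = 1/4 (full aunt/uncle↔niece/nephew: two paths of length 3 through the shared grandparent pair: r = 2·(1/2)^3 = 1/4).
Hamilton's rule: n·r·B > C  ⇒  n > C/(r·B) = 0.282/(0.25·0.393) = 2.87.
The smallest integer exceeding 2.87 is 3.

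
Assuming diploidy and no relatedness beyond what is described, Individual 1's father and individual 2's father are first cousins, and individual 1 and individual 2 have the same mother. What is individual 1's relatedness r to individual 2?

0.28125

Wright's path rule: contributions from independent ancestry routes add.
Individual 1 and individual 2 are related in two ways: second cousins through their fathers (r = 1/32) and half-sibs through their shared mother (r = 1/4).
r = 1/32 + 1/4 = 0.28125.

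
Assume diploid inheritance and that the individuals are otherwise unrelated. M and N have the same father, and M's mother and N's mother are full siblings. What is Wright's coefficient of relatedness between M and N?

0.375

Wright's path rule: contributions from independent ancestry routes add.
M and N are related in two ways: half-sibs through their shared father (r = 1/4) and first cousins through their mothers (r = 1/8).
r = 1/4 + 1/8 = 0.375.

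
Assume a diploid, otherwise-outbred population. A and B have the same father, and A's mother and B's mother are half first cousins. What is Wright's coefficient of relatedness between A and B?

Relatedness sums over independent paths through distinct common ancestors.
A and B are related in two ways: half-sibs through their shared father (r = 1/4) and half second cousins through their mothers (r = 1/64).
r = 1/4 + 1/64 = 0.265625.

0.265625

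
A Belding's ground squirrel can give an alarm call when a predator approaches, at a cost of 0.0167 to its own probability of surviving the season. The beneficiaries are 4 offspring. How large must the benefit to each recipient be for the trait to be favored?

r to an offspring = 0.5 (one parent–offspring link: r = (1/2)^1 = 1/2).
Hamilton's rule with n recipients of equal r: n·r·B > C, so B > C/(n·r) = 0.0167/(4·0.5) = 0.0083.

0.0083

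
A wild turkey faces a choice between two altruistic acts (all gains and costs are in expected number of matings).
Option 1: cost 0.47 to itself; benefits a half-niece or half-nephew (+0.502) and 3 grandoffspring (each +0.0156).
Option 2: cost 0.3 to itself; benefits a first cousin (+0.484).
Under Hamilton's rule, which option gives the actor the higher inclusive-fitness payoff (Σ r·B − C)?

Option 1: r to a half-niece or half-nephew = 0.125.
Option 1: r to a grandoffspring = 0.25.
Option 1: Σ r·B − C = (1·0.125·0.502 + 3·0.25·0.0156) − 0.47 = -0.39555.
Option 2: r to a first cousin = 0.125.
Option 2: Σ r·B − C = (1·0.125·0.484) − 0.3 = -0.2395.
Option 2 has the higher net inclusive-fitness payoff.

Option 2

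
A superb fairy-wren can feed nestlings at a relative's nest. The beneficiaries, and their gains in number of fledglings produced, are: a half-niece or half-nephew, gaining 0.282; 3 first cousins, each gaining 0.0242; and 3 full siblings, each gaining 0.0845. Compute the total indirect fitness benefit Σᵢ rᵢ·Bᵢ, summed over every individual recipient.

r to a half-niece or half-nephew = 1/8 (half-aunt/uncle↔niece/nephew: one path of length 3: r = (1/2)^3 = 1/8).
r to a first cousin = 0.125 (first cousins share one grandparent pair — two paths of length 4: r = 2·(1/2)^4 = 1/8).
r to a full sibling = 1/2 (full sibs share both parents — two paths of length 2: r = 2·(1/2)^2 = 1/2).
Summing one r·B term per recipient: 1·0.125·0.282 + 3·0.125·0.0242 + 3·0.5·0.0845 = 0.171075.

0.171075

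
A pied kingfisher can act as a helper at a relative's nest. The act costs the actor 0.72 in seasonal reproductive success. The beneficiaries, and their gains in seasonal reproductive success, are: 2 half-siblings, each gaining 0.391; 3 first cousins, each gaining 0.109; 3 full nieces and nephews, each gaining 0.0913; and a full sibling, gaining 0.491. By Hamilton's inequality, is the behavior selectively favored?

Hamilton's rule: the trait is favored when the sum of r·B over every recipient exceeds the actor's cost C.
r to a half-sibling = 0.25 (half-sibs share one parent — one path of length 2: r = (1/2)^2 = 1/4).
r to a first cousin = 0.125 (first cousins share one grandparent pair — two paths of length 4: r = 2·(1/2)^4 = 1/8).
r to a full niece or nephew = 0.25 (full aunt/uncle↔niece/nephew: two paths of length 3 through the shared grandparent pair: r = 2·(1/2)^3 = 1/4).
r to a full sibling = 1/2 (full sibs share both parents — two paths of length 2: r = 2·(1/2)^2 = 1/2).
Summing one r·B term per recipient: 2·0.25·0.391 + 3·0.125·0.109 + 3·0.25·0.0913 + 1·0.5·0.491 = 0.55035.
0.55035 < 0.72: the indirect benefit is less than the cost.

No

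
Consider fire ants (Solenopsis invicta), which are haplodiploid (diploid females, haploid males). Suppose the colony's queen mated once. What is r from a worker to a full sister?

0.75

Haplodiploid full sisters inherit their father's entire haploid genome identically (contributing 1/2) and on average half of their mother's contribution (1/2 · 1/2 = 1/4); r = 1/2 + 1/4 = 3/4.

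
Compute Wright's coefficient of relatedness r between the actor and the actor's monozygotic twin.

Each parent–offspring link contributes a factor of 1/2, and independent paths through distinct common ancestors add.
Monozygotic twins share every allele identical by descent: r = 1.

1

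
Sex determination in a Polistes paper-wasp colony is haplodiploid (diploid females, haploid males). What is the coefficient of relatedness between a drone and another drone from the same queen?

Haploid brothers each carry a random half of the queen's diploid genome, so on average they share half: r = 1/2.

0.5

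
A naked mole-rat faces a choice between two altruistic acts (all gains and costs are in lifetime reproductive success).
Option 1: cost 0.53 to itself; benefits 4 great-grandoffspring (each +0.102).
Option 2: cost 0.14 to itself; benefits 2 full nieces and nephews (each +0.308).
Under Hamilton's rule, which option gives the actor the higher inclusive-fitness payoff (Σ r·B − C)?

Option 2

Option 1: r to a great-grandoffspring = 0.125.
Option 1: Σ r·B − C = (4·0.125·0.102) − 0.53 = -0.479.
Option 2: r to a full niece or nephew = 0.25.
Option 2: Σ r·B − C = (2·0.25·0.308) − 0.14 = 0.014.
Option 2 has the higher net inclusive-fitness payoff.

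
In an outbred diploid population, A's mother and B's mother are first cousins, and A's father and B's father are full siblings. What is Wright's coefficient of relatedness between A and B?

0.15625

Relatedness sums over independent paths through distinct common ancestors.
A and B are related in two ways: second cousins through their mothers (r = 1/32) and first cousins through their fathers (r = 1/8).
r = 1/32 + 1/8 = 5/32 = 0.15625.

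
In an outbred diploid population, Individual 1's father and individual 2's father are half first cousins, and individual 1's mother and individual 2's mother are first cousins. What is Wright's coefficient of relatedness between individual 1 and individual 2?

0.046875

Independent pedigree routes through distinct common ancestors add.
Individual 1 and individual 2 are related in two ways: half second cousins through their fathers (r = 1/64) and second cousins through their mothers (r = 1/32).
r = 1/64 + 1/32 = 3/64 = 0.046875.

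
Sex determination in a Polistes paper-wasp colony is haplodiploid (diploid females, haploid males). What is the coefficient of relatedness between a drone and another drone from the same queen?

Haploid brothers each carry a random half of the queen's diploid genome, so on average they share half: r = 1/2.

0.5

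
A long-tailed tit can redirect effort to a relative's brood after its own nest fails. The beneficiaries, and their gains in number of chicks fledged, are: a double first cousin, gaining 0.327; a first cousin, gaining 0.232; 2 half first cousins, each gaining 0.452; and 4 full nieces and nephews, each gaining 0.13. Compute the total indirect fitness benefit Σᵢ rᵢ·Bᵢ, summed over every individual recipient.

0.29725

r to a double first cousin = 0.25 (double first cousins share both grandparent pairs — four paths of length 4: r = 4·(1/2)^4 = 1/4).
r to a first cousin = 1/8 (first cousins share one grandparent pair — two paths of length 4: r = 2·(1/2)^4 = 1/8).
r to a half first cousin = 1/16 (half first cousins share one grandparent — one path of length 4: r = (1/2)^4 = 1/16).
r to a full niece or nephew = 1/4 (full aunt/uncle↔niece/nephew: two paths of length 3 through the shared grandparent pair: r = 2·(1/2)^3 = 1/4).
Summing one r·B term per recipient: 1·0.25·0.327 + 1·0.125·0.232 + 2·0.0625·0.452 + 4·0.25·0.13 = 0.29725.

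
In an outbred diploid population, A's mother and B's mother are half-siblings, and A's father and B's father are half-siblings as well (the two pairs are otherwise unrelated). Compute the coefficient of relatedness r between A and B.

Wright's path rule: contributions from independent ancestry routes add.
A and B are related in two ways: half first cousins through their mothers (r = 1/16) and half first cousins through their fathers (r = 1/16).
r = 1/16 + 1/16 = 0.125.

0.125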